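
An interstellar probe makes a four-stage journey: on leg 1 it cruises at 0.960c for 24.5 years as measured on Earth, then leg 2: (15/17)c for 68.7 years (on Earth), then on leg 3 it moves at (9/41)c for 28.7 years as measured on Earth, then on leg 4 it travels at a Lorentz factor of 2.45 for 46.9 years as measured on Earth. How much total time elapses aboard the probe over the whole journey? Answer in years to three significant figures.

Leg 1: γ = 1/√(1 − 0.960²) = 25/7 ≈ 3.571; τ_1 = 24.5/3.571 = 6.860 years.
Leg 2: γ = 1/√(1 − (15/17)²) = 17/8 = 2.125; τ_2 = 68.7/2.125 = 32.33 years.
Leg 3: γ = 1/√(1 − (9/41)²) = 41/40 = 1.025; τ_3 = 28.7/1.025 = 28.00 years.
Leg 4: γ = 2.45; τ_4 = 46.9/2.450 = 19.14 years.
Total: 6.860 + 32.33 + 28.00 + 19.14 years.

τ = 86.3 years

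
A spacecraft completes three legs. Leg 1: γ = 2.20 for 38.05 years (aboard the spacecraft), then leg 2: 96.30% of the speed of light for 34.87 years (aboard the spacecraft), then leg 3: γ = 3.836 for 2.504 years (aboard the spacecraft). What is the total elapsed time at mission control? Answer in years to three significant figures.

Δt = 223 years

Leg 1: γ = 2.20; Δt_1 = 2.200 × 38.05 = 83.71 years.
Leg 2: β = 0.9630; γ = 1/√(1 − 0.9630²) = 1/√0.07263 = 3.711; Δt_2 = 3.711 × 34.87 = 129.4 years.
Leg 3: γ = 3.836; Δt_3 = 3.836 × 2.504 = 9.605 years.
Total: 83.71 + 129.4 + 9.605 years.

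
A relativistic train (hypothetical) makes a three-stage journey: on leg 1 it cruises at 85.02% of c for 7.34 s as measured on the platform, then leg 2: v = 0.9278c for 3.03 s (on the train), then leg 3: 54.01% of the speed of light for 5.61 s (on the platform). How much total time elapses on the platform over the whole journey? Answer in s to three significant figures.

Δt = 21.1 s

Leg 1: 7.34 s is already measured on the platform.
Leg 2: γ = 1/√(1 − 0.9278²) = 1/√0.1392 = 2.680; Δt_2 = 2.680 × 3.03 = 8.122 s.
Leg 3: 5.61 s is already measured on the platform.
Total: 7.340 + 8.122 + 5.610 s.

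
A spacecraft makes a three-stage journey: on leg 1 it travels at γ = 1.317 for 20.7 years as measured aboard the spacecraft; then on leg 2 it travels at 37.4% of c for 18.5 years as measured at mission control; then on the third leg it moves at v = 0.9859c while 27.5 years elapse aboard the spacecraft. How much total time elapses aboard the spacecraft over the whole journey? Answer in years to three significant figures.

Leg 1: 20.7 years is already measured aboard the spacecraft.
Leg 2: β = 0.374; γ = 1/√(1 − 0.374²) = 1/√0.8601 = 1.078; τ_2 = 18.5/1.078 = 17.16 years.
Leg 3: 27.5 years is already measured aboard the spacecraft.
Total: 20.70 + 17.16 + 27.50 years.

τ = 65.4 years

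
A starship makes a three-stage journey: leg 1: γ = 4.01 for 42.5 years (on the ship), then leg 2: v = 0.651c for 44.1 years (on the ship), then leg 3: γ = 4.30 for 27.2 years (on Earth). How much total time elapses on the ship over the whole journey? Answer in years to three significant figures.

Leg 1: 42.5 years is already measured on the ship.
Leg 2: 44.1 years is already measured on the ship.
Leg 3: γ = 4.30; τ_3 = 27.2/4.300 = 6.326 years.
Total: 42.50 + 44.10 + 6.326 years.

τ = 92.9 years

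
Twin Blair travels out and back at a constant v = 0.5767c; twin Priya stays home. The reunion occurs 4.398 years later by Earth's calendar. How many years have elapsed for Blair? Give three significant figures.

γ = 1/√(1 − 0.5767²) = 1/√0.6674 = 1.224
Blair's clock measures proper time along the trip: τ = Δt/γ = 4.398/1.224 years.

τ = 3.59 years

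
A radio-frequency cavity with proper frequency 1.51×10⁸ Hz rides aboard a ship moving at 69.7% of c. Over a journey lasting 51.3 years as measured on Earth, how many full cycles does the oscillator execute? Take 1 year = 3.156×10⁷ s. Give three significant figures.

N = 1.75×10¹⁷

β = 0.697; γ = 1/√(1 − 0.697²) = 1/√0.5142 = 1.395
The oscillator's own cycle count is N = f × τ where τ is the proper time on the ship. τ = Δt/γ = 51.3/1.395 = 36.79 years = 1.161×10⁹ s.
N = 1.51×10⁸ × 1.161×10⁹ = 1.753×10¹⁷.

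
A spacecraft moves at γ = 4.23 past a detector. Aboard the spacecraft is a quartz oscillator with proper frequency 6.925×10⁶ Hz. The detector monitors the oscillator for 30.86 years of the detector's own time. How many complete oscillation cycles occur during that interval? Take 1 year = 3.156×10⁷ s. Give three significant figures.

γ = 4.23
During 30.86 years of lab time, the oscillator's proper time advances by τ = Δt/γ = 30.86/4.230 = 7.296 years = 2.302×10⁸ s.
N = f × τ = 6.925×10⁶ × 2.302×10⁸ = 1.594×10¹⁵.

N = 1.59×10¹⁵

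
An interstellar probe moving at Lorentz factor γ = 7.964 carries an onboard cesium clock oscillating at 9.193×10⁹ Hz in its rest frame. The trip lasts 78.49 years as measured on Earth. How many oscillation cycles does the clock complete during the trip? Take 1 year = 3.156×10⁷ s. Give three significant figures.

N = 2.86×10¹⁸

γ = 7.964
The oscillator's own cycle count is N = f × τ where τ is the proper time aboard the probe. τ = Δt/γ = 78.49/7.964 = 9.856 years = 3.110×10⁸ s.
N = 9.193×10⁹ × 3.110×10⁸ = 2.859×10¹⁸.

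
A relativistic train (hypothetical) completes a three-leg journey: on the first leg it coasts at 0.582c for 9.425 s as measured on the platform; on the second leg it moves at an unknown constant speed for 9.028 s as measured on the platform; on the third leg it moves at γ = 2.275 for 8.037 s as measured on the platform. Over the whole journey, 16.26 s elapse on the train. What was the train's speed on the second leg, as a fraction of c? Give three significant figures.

Leg 1: γ = 1/√(1 − 0.582²) = 1/√0.6613 = 1.230; τ_1 = 9.425/1.230 = 7.664 s.
Leg 2: speed unknown; τ_2 = 9.028/γ_2.
Leg 3: γ = 2.275; τ_3 = 8.037/2.275 = 3.533 s.
Total proper time: 7.664 + τ_2 + 3.533 = 16.26, so τ_2 = 16.26 − 11.20 = 5.063 s.
γ_2 = 9.028/5.063 = 1.783; β = √(1 − 1/γ²) = √0.6855.

β = 0.828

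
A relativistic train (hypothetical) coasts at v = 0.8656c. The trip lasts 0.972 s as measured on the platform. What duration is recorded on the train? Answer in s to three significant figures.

τ = 0.487 s

γ = 1/√(1 − 0.8656²) = 1/√0.2507 = 1.997
The interval measured on the platform is the dilated one; the clock on the train measures the proper time τ = Δt/γ = 0.972/1.997 s.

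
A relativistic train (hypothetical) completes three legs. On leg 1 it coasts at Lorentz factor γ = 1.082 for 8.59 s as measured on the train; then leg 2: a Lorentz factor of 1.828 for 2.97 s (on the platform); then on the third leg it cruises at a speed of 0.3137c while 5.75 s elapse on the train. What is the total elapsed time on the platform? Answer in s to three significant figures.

Δt = 18.3 s

Leg 1: γ = 1.082; Δt_1 = 1.082 × 8.59 = 9.294 s.
Leg 2: 2.97 s is already measured on the platform.
Leg 3: γ = 1/√(1 − 0.3137²) = 1/√0.9016 = 1.053; Δt_3 = 1.053 × 5.75 = 6.056 s.
Total: 9.294 + 2.970 + 6.056 s.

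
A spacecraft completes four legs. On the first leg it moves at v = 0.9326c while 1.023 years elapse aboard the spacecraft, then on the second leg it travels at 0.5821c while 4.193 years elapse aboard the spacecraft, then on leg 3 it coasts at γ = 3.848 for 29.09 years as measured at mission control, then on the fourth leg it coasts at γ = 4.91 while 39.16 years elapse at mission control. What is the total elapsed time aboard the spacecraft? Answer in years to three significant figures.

Leg 1: 1.023 years is already measured aboard the spacecraft.
Leg 2: 4.193 years is already measured aboard the spacecraft.
Leg 3: γ = 3.848; τ_3 = 29.09/3.848 = 7.560 years.
Leg 4: γ = 4.91; τ_4 = 39.16/4.910 = 7.976 years.
Total: 1.023 + 4.193 + 7.560 + 7.976 years.

τ = 20.8 years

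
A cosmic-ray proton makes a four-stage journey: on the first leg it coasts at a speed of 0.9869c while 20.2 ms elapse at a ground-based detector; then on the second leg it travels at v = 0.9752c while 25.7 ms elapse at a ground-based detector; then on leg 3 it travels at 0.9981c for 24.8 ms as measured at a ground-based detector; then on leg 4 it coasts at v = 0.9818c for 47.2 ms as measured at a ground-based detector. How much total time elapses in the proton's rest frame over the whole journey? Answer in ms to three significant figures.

τ = 19.4 ms

Leg 1: γ = 1/√(1 − 0.9869²) = 1/√0.02603 = 6.198; τ_1 = 20.2/6.198 = 3.259 ms.
Leg 2: γ = 1/√(1 − 0.9752²) = 1/√0.04898 = 4.518; τ_2 = 25.7/4.518 = 5.688 ms.
Leg 3: γ = 1/√(1 − 0.9981²) = 1/√0.003796 = 16.23; τ_3 = 24.8/16.23 = 1.528 ms.
Leg 4: γ = 1/√(1 − 0.9818²) = 1/√0.03607 = 5.265; τ_4 = 47.2/5.265 = 8.964 ms.
Total: 3.259 + 5.688 + 1.528 + 8.964 ms.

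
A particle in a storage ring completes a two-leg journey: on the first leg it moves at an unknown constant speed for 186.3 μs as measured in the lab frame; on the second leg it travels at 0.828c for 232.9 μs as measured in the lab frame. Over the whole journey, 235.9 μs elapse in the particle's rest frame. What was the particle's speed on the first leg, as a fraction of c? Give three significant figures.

Leg 1: speed unknown; τ_1 = 186.3/γ_1.
Leg 2: γ = 1/√(1 − 0.828²) = 1/√0.3144 = 1.783; τ_2 = 232.9/1.783 = 130.6 μs.
Total proper time: τ_1 + 130.6 = 235.9, so τ_1 = 235.9 − 130.6 = 105.3 μs.
γ_1 = 186.3/105.3 = 1.769; β = √(1 − 1/γ²) = √0.6805.

β = 0.825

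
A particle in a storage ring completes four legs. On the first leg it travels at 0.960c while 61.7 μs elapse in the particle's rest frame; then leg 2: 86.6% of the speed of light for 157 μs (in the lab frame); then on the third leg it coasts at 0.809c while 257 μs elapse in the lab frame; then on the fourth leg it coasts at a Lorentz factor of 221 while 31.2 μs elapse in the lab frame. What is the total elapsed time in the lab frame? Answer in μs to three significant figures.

Leg 1: γ = 1/√(1 − 0.960²) = 25/7 ≈ 3.571; Δt_1 = 3.571 × 61.7 = 220.4 μs.
Leg 2: 157 μs is already measured in the lab frame.
Leg 3: 257 μs is already measured in the lab frame.
Leg 4: 31.2 μs is already measured in the lab frame.
Total: 220.4 + 157.0 + 257.0 + 31.20 μs.

Δt = 666 μs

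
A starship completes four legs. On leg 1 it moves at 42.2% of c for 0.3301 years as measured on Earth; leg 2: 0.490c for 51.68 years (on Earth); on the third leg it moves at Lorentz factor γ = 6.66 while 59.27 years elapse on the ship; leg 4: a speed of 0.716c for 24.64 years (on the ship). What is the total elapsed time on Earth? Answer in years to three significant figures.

Δt = 482 years

Leg 1: 0.3301 years is already measured on Earth.
Leg 2: 51.68 years is already measured on Earth.
Leg 3: γ = 6.66; Δt_3 = 6.660 × 59.27 = 394.7 years.
Leg 4: γ = 1/√(1 − 0.716²) = 1/√0.4873 = 1.432; Δt_4 = 1.432 × 24.64 = 35.30 years.
Total: 0.3301 + 51.68 + 394.7 + 35.30 years.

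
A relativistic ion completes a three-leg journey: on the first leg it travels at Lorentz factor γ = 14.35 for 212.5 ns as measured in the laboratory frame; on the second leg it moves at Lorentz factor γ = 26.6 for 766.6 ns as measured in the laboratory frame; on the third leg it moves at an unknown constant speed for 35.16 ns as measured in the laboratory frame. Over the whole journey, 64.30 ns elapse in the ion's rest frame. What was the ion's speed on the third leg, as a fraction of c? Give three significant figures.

Leg 1: γ = 14.35; τ_1 = 212.5/14.35 = 14.81 ns.
Leg 2: γ = 26.6; τ_2 = 766.6/26.60 = 28.82 ns.
Leg 3: speed unknown; τ_3 = 35.16/γ_3.
Total proper time: 14.81 + 28.82 + τ_3 = 64.30, so τ_3 = 64.30 − 43.63 = 20.67 ns.
γ_3 = 35.16/20.67 = 1.701; β = √(1 − 1/γ²) = √0.6543.

β = 0.809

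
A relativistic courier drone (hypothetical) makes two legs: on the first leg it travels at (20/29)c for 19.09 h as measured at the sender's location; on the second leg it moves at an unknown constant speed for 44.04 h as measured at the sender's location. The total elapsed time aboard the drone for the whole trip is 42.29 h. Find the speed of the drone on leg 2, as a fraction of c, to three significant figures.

Leg 1: γ = 1/√(1 − (20/29)²) = 29/21 ≈ 1.381; τ_1 = 19.09/1.381 = 13.82 h.
Leg 2: speed unknown; τ_2 = 44.04/γ_2.
Total proper time: 13.82 + τ_2 = 42.29, so τ_2 = 42.29 − 13.82 = 28.47 h.
γ_2 = 44.04/28.47 = 1.547; β = √(1 − 1/γ²) = √0.5822.

β = 0.763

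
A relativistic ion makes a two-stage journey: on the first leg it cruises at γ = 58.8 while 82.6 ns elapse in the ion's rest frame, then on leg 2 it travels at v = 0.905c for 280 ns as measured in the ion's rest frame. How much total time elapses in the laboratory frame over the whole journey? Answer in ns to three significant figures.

Δt = 5520 ns

Leg 1: γ = 58.8; Δt_1 = 58.80 × 82.6 = 4857 ns.
Leg 2: γ = 1/√(1 − 0.905²) = 1/√0.1810 = 2.351; Δt_2 = 2.351 × 280 = 658.2 ns.
Total: 4857 + 658.2 ns.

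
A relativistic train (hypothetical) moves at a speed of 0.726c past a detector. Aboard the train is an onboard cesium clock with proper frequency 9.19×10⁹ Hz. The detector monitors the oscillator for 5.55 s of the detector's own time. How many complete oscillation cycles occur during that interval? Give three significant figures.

γ = 1/√(1 − 0.726²) = 1/√0.4729 = 1.454
During 5.55 s of lab time, the oscillator's proper time advances by τ = Δt/γ = 5.55/1.454 = 3.817 s = 3.817×10⁰ s.
N = f × τ = 9.19×10⁹ × 3.817×10⁰ = 3.508×10¹⁰.

N = 3.51×10¹⁰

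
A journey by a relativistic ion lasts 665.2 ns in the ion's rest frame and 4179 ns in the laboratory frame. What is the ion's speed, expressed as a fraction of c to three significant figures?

The proper time is measured in the ion's rest frame (both events occur at the ion's location); Δt is measured in the laboratory frame. γ = Δt/τ = 4179/665.2 = 6.282.
β = √(1 − 1/γ²) = √(1 − 0.02534) = √0.9747

β = 0.987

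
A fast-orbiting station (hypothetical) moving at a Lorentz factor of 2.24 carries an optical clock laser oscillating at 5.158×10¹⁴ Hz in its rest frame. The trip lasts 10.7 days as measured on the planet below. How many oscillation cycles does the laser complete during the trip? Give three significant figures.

N = 2.13×10²⁰

γ = 2.24
The oscillator's own cycle count is N = f × τ where τ is the proper time aboard the station. τ = Δt/γ = 10.7/2.240 = 4.777 days = 4.127×10⁵ s.
N = 5.158×10¹⁴ × 4.127×10⁵ = 2.129×10²⁰.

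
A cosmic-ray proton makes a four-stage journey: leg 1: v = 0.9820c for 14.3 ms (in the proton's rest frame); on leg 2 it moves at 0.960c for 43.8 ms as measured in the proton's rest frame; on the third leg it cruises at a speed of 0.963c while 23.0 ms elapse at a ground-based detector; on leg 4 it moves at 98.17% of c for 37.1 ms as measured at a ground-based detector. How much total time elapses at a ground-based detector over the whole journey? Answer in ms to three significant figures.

Leg 1: γ = 1/√(1 − 0.9820²) = 1/√0.03568 = 5.294; Δt_1 = 5.294 × 14.3 = 75.71 ms.
Leg 2: γ = 1/√(1 − 0.960²) = 25/7 ≈ 3.571; Δt_2 = 3.571 × 43.8 = 156.4 ms.
Leg 3: 23.0 ms is already measured at a ground-based detector.
Leg 4: 37.1 ms is already measured at a ground-based detector.
Total: 75.71 + 156.4 + 23.00 + 37.10 ms.

Δt = 292 ms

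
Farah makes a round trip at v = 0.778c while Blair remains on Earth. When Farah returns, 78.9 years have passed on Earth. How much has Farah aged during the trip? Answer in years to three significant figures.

γ = 1/√(1 − 0.778²) = 1/√0.3947 = 1.592
Farah's clock measures proper time along the trip: τ = Δt/γ = 78.9/1.592 years.

τ = 49.6 years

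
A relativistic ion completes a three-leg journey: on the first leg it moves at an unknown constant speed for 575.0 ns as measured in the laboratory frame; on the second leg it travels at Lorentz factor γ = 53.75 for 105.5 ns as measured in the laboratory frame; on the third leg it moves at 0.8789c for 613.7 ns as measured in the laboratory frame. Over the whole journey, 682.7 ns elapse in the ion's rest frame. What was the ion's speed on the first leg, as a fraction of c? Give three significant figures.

β = 0.738

Leg 1: speed unknown; τ_1 = 575.0/γ_1.
Leg 2: γ = 53.75; τ_2 = 105.5/53.75 = 1.963 ns.
Leg 3: γ = 1/√(1 − 0.8789²) = 1/√0.2275 = 2.096; τ_3 = 613.7/2.096 = 292.7 ns.
Total proper time: τ_1 + 1.963 + 292.7 = 682.7, so τ_1 = 682.7 − 294.7 = 388.0 ns.
γ_1 = 575.0/388.0 = 1.482; β = √(1 − 1/γ²) = √0.5447.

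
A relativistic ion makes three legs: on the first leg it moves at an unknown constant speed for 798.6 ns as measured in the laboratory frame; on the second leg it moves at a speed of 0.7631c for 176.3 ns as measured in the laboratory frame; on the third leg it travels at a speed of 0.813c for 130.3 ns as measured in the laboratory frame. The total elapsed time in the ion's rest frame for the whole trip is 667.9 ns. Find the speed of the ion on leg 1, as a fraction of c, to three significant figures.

β = 0.801

Leg 1: speed unknown; τ_1 = 798.6/γ_1.
Leg 2: γ = 1/√(1 − 0.7631²) = 1/√0.4177 = 1.547; τ_2 = 176.3/1.547 = 113.9 ns.
Leg 3: γ = 1/√(1 − 0.813²) = 1/√0.3390 = 1.717; τ_3 = 130.3/1.717 = 75.87 ns.
Total proper time: τ_1 + 113.9 + 75.87 = 667.9, so τ_1 = 667.9 − 189.8 = 478.1 ns.
γ_1 = 798.6/478.1 = 1.670; β = √(1 − 1/γ²) = √0.6416.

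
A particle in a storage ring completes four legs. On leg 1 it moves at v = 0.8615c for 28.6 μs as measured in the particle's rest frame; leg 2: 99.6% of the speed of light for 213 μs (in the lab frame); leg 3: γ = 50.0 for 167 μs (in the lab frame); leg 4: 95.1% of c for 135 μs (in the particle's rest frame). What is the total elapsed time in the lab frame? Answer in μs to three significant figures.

Δt = 873 μs

Leg 1: γ = 1/√(1 − 0.8615²) = 1/√0.2578 = 1.969; Δt_1 = 1.969 × 28.6 = 56.33 μs.
Leg 2: 213 μs is already measured in the lab frame.
Leg 3: 167 μs is already measured in the lab frame.
Leg 4: β = 0.951; γ = 1/√(1 − 0.951²) = 1/√0.09560 = 3.234; Δt_4 = 3.234 × 135 = 436.6 μs.
Total: 56.33 + 213.0 + 167.0 + 436.6 μs.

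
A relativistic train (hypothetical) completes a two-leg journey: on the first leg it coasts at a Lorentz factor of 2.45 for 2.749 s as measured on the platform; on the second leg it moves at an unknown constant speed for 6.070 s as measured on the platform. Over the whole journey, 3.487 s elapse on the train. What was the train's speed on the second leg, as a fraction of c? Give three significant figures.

Leg 1: γ = 2.45; τ_1 = 2.749/2.450 = 1.122 s.
Leg 2: speed unknown; τ_2 = 6.070/γ_2.
Total proper time: 1.122 + τ_2 = 3.487, so τ_2 = 3.487 − 1.122 = 2.365 s.
γ_2 = 6.070/2.365 = 2.567; β = √(1 − 1/γ²) = √0.8482.

β = 0.921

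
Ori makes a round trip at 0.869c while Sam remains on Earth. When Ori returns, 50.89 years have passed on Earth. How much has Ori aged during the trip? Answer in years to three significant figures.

τ = 25.2 years

γ = 1/√(1 − 0.869²) = 1/√0.2448 = 2.021
Ori's clock measures proper time along the trip: τ = Δt/γ = 50.89/2.021 years.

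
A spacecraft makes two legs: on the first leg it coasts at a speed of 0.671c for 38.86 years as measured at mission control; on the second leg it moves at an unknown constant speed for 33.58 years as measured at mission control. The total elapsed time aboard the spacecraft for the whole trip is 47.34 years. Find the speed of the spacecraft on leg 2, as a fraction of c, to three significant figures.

β = 0.834

Leg 1: γ = 1/√(1 − 0.671²) = 1/√0.5498 = 1.349; τ_1 = 38.86/1.349 = 28.81 years.
Leg 2: speed unknown; τ_2 = 33.58/γ_2.
Total proper time: 28.81 + τ_2 = 47.34, so τ_2 = 47.34 − 28.81 = 18.53 years.
γ_2 = 33.58/18.53 = 1.812; β = √(1 − 1/γ²) = √0.6956.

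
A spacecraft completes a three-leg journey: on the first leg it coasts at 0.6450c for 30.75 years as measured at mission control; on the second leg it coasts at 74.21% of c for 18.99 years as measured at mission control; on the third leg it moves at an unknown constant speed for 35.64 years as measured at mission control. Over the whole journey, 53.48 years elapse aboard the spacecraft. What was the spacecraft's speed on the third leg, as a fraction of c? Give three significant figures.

β = 0.875

Leg 1: γ = 1/√(1 − 0.6450²) = 1/√0.5840 = 1.309; τ_1 = 30.75/1.309 = 23.50 years.
Leg 2: β = 0.7421; γ = 1/√(1 − 0.7421²) = 1/√0.4493 = 1.492; τ_2 = 18.99/1.492 = 12.73 years.
Leg 3: speed unknown; τ_3 = 35.64/γ_3.
Total proper time: 23.50 + 12.73 + τ_3 = 53.48, so τ_3 = 53.48 − 36.23 = 17.25 years.
γ_3 = 35.64/17.25 = 2.066; β = √(1 − 1/γ²) = √0.7657.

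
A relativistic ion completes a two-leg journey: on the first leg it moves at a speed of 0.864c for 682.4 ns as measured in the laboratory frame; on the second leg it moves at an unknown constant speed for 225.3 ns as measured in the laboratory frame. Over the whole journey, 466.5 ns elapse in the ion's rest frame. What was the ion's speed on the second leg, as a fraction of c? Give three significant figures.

Leg 1: γ = 1/√(1 − 0.864²) = 1/√0.2535 = 1.986; τ_1 = 682.4/1.986 = 343.6 ns.
Leg 2: speed unknown; τ_2 = 225.3/γ_2.
Total proper time: 343.6 + τ_2 = 466.5, so τ_2 = 466.5 − 343.6 = 122.9 ns.
γ_2 = 225.3/122.9 = 1.833; β = √(1 − 1/γ²) = √0.7024.

β = 0.838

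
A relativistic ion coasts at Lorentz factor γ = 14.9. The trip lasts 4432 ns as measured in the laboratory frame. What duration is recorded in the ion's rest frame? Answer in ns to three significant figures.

τ = 297 ns

γ = 14.9
The interval measured in the laboratory frame is the dilated one; the clock in the ion's rest frame measures the proper time τ = Δt/γ = 4432/14.90 ns.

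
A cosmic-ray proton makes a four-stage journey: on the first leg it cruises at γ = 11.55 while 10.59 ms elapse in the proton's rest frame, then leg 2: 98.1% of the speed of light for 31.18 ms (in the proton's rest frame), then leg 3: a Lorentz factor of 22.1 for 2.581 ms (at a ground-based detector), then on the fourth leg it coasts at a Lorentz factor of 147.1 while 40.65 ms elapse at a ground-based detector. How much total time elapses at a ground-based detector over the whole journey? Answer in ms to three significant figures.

Leg 1: γ = 11.55; Δt_1 = 11.55 × 10.59 = 122.3 ms.
Leg 2: β = 0.981; γ = 1/√(1 − 0.981²) = 1/√0.03764 = 5.154; Δt_2 = 5.154 × 31.18 = 160.7 ms.
Leg 3: 2.581 ms is already measured at a ground-based detector.
Leg 4: 40.65 ms is already measured at a ground-based detector.
Total: 122.3 + 160.7 + 2.581 + 40.65 ms.

Δt = 326 ms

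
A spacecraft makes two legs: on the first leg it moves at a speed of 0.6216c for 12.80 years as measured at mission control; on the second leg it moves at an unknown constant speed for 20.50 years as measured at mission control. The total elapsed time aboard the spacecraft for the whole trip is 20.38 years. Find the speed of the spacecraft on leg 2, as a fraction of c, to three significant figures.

β = 0.863

Leg 1: γ = 1/√(1 − 0.6216²) = 1/√0.6136 = 1.277; τ_1 = 12.80/1.277 = 10.03 years.
Leg 2: speed unknown; τ_2 = 20.50/γ_2.
Total proper time: 10.03 + τ_2 = 20.38, so τ_2 = 20.38 − 10.03 = 10.35 years.
γ_2 = 20.50/10.35 = 1.980; β = √(1 − 1/γ²) = √0.7449.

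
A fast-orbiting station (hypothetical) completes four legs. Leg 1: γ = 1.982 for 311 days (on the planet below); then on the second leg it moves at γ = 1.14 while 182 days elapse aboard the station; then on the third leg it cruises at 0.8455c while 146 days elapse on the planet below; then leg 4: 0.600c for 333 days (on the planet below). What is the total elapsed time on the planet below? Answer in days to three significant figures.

Leg 1: 311 days is already measured on the planet below.
Leg 2: γ = 1.14; Δt_2 = 1.140 × 182 = 207.5 days.
Leg 3: 146 days is already measured on the planet below.
Leg 4: 333 days is already measured on the planet below.
Total: 311.0 + 207.5 + 146.0 + 333.0 days.

Δt = 997 days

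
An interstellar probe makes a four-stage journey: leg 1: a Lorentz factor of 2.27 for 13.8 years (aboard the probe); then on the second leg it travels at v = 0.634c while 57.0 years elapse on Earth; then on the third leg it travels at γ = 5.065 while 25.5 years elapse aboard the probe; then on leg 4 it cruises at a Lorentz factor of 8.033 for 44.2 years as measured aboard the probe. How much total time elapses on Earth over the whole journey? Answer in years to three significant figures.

Leg 1: γ = 2.27; Δt_1 = 2.270 × 13.8 = 31.33 years.
Leg 2: 57.0 years is already measured on Earth.
Leg 3: γ = 5.065; Δt_3 = 5.065 × 25.5 = 129.2 years.
Leg 4: γ = 8.033; Δt_4 = 8.033 × 44.2 = 355.1 years.
Total: 31.33 + 57.00 + 129.2 + 355.1 years.

Δt = 573 years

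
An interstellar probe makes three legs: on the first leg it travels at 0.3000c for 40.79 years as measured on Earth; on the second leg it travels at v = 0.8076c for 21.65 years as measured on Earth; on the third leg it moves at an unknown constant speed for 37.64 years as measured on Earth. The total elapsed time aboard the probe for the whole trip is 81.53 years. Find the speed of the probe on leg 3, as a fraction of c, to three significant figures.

Leg 1: γ = 1/√(1 − 0.3000²) = 1/√0.9100 = 1.048; τ_1 = 40.79/1.048 = 38.91 years.
Leg 2: γ = 1/√(1 − 0.8076²) = 1/√0.3478 = 1.696; τ_2 = 21.65/1.696 = 12.77 years.
Leg 3: speed unknown; τ_3 = 37.64/γ_3.
Total proper time: 38.91 + 12.77 + τ_3 = 81.53, so τ_3 = 81.53 − 51.68 = 29.85 years.
γ_3 = 37.64/29.85 = 1.261; β = √(1 − 1/γ²) = √0.3710.

β = 0.609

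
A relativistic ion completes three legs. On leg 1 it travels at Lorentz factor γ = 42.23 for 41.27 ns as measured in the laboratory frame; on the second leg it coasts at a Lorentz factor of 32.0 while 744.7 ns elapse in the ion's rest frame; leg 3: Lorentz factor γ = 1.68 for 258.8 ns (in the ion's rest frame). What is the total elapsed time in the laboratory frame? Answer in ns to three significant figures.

Δt = 2.43×10⁴ ns

Leg 1: 41.27 ns is already measured in the laboratory frame.
Leg 2: γ = 32.0; Δt_2 = 32.00 × 744.7 = 2.383×10⁴ ns.
Leg 3: γ = 1.68; Δt_3 = 1.680 × 258.8 = 434.8 ns.
Total: 41.27 + 2.383×10⁴ + 434.8 ns.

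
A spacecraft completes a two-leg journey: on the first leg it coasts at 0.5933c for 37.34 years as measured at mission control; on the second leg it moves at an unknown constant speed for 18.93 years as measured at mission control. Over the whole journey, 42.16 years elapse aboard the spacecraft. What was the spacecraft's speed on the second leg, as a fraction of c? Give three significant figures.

β = 0.769

Leg 1: γ = 1/√(1 − 0.5933²) = 1/√0.6480 = 1.242; τ_1 = 37.34/1.242 = 30.06 years.
Leg 2: speed unknown; τ_2 = 18.93/γ_2.
Total proper time: 30.06 + τ_2 = 42.16, so τ_2 = 42.16 − 30.06 = 12.10 years.
γ_2 = 18.93/12.10 = 1.564; β = √(1 − 1/γ²) = √0.5913.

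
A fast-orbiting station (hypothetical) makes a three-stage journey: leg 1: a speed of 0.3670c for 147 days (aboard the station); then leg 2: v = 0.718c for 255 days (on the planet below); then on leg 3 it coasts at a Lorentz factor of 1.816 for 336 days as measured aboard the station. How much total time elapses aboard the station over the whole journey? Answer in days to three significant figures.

τ = 660 days

Leg 1: 147 days is already measured aboard the station.
Leg 2: γ = 1/√(1 − 0.718²) = 1/√0.4845 = 1.437; τ_2 = 255/1.437 = 177.5 days.
Leg 3: 336 days is already measured aboard the station.
Total: 147.0 + 177.5 + 336.0 days.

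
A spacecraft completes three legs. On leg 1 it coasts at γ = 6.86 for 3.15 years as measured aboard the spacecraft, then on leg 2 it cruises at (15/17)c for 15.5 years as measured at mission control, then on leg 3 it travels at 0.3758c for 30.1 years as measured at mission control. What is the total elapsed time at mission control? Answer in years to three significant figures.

Δt = 67.2 years

Leg 1: γ = 6.86; Δt_1 = 6.860 × 3.15 = 21.61 years.
Leg 2: 15.5 years is already measured at mission control.
Leg 3: 30.1 years is already measured at mission control.
Total: 21.61 + 15.50 + 30.10 years.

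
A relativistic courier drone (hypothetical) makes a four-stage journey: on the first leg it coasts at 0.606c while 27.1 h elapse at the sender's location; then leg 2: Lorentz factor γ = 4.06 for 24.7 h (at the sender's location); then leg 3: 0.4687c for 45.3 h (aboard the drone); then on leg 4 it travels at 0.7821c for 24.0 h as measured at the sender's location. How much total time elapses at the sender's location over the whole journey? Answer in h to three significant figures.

Δt = 127 h

Leg 1: 27.1 h is already measured at the sender's location.
Leg 2: 24.7 h is already measured at the sender's location.
Leg 3: γ = 1/√(1 − 0.4687²) = 1/√0.7803 = 1.132; Δt_3 = 1.132 × 45.3 = 51.28 h.
Leg 4: 24.0 h is already measured at the sender's location.
Total: 27.10 + 24.70 + 51.28 + 24.00 h.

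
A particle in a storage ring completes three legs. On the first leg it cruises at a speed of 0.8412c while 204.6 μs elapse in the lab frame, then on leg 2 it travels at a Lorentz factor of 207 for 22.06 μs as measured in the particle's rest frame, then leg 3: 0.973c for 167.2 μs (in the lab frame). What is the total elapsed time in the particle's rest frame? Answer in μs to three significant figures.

τ = 171 μs

Leg 1: γ = 1/√(1 − 0.8412²) = 1/√0.2924 = 1.849; τ_1 = 204.6/1.849 = 110.6 μs.
Leg 2: 22.06 μs is already measured in the particle's rest frame.
Leg 3: γ = 1/√(1 − 0.973²) = 1/√0.05327 = 4.333; τ_3 = 167.2/4.333 = 38.59 μs.
Total: 110.6 + 22.06 + 38.59 μs.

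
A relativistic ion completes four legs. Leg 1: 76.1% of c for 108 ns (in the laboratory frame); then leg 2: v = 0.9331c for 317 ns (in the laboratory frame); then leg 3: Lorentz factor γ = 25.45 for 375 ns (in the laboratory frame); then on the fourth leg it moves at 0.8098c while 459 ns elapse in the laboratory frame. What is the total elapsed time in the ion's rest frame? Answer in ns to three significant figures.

Leg 1: β = 0.761; γ = 1/√(1 − 0.761²) = 1/√0.4209 = 1.541; τ_1 = 108/1.541 = 70.07 ns.
Leg 2: γ = 1/√(1 − 0.9331²) = 1/√0.1293 = 2.781; τ_2 = 317/2.781 = 114.0 ns.
Leg 3: γ = 25.45; τ_3 = 375/25.45 = 14.73 ns.
Leg 4: γ = 1/√(1 − 0.8098²) = 1/√0.3442 = 1.704; τ_4 = 459/1.704 = 269.3 ns.
Total: 70.07 + 114.0 + 14.73 + 269.3 ns.

τ = 468 ns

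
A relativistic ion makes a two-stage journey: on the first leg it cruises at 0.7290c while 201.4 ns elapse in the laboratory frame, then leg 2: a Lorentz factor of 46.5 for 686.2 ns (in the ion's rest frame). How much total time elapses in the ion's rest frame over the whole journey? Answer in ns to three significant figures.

Leg 1: γ = 1/√(1 − 0.7290²) = 1/√0.4686 = 1.461; τ_1 = 201.4/1.461 = 137.9 ns.
Leg 2: 686.2 ns is already measured in the ion's rest frame.
Total: 137.9 + 686.2 ns.

τ = 824 ns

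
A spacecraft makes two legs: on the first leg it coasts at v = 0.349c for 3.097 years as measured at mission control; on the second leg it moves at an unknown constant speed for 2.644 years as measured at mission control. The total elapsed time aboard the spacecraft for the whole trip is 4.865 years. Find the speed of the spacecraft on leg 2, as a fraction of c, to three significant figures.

Leg 1: γ = 1/√(1 − 0.349²) = 1/√0.8782 = 1.067; τ_1 = 3.097/1.067 = 2.902 years.
Leg 2: speed unknown; τ_2 = 2.644/γ_2.
Total proper time: 2.902 + τ_2 = 4.865, so τ_2 = 4.865 − 2.902 = 1.963 years.
γ_2 = 2.644/1.963 = 1.347; β = √(1 − 1/γ²) = √0.4489.

β = 0.670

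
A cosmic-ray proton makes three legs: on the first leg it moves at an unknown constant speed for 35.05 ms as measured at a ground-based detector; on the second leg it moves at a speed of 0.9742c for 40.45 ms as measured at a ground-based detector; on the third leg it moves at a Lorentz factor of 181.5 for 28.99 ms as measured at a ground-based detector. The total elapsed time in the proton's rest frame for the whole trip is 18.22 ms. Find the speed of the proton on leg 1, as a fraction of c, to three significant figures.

β = 0.967

Leg 1: speed unknown; τ_1 = 35.05/γ_1.
Leg 2: γ = 1/√(1 − 0.9742²) = 1/√0.05093 = 4.431; τ_2 = 40.45/4.431 = 9.129 ms.
Leg 3: γ = 181.5; τ_3 = 28.99/181.5 = 0.1597 ms.
Total proper time: τ_1 + 9.129 + 0.1597 = 18.22, so τ_1 = 18.22 − 9.289 = 8.931 ms.
γ_1 = 35.05/8.931 = 3.924; β = √(1 − 1/γ²) = √0.9351.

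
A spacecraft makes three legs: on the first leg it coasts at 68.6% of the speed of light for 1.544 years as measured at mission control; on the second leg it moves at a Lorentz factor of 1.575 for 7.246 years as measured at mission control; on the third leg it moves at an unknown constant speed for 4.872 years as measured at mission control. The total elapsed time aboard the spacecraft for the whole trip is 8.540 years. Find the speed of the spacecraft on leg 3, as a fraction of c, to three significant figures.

β = 0.816

Leg 1: β = 0.686; γ = 1/√(1 − 0.686²) = 1/√0.5294 = 1.374; τ_1 = 1.544/1.374 = 1.123 years.
Leg 2: γ = 1.575; τ_2 = 7.246/1.575 = 4.601 years.
Leg 3: speed unknown; τ_3 = 4.872/γ_3.
Total proper time: 1.123 + 4.601 + τ_3 = 8.540, so τ_3 = 8.540 − 5.724 = 2.816 years.
γ_3 = 4.872/2.816 = 1.730; β = √(1 − 1/γ²) = √0.6659.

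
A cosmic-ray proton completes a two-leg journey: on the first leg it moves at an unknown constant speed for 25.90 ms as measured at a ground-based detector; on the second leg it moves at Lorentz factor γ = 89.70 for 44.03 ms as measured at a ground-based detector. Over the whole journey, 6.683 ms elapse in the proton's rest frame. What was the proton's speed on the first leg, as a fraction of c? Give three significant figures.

β = 0.971

Leg 1: speed unknown; τ_1 = 25.90/γ_1.
Leg 2: γ = 89.70; τ_2 = 44.03/89.70 = 0.4909 ms.
Total proper time: τ_1 + 0.4909 = 6.683, so τ_1 = 6.683 − 0.4909 = 6.192 ms.
γ_1 = 25.90/6.192 = 4.183; β = √(1 − 1/γ²) = √0.9428.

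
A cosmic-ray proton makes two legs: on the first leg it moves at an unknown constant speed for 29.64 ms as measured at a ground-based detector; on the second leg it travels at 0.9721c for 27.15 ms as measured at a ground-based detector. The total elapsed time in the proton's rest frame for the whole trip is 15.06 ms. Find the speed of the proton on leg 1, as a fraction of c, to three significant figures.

Leg 1: speed unknown; τ_1 = 29.64/γ_1.
Leg 2: γ = 1/√(1 − 0.9721²) = 1/√0.05502 = 4.263; τ_2 = 27.15/4.263 = 6.368 ms.
Total proper time: τ_1 + 6.368 = 15.06, so τ_1 = 15.06 − 6.368 = 8.692 ms.
γ_1 = 29.64/8.692 = 3.410; β = √(1 − 1/γ²) = √0.9140.

β = 0.956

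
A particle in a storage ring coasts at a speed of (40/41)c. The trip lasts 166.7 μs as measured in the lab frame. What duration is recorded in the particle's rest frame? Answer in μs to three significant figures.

τ = 36.6 μs

γ = 1/√(1 − (40/41)²) = 41/9 ≈ 4.556
The interval measured in the lab frame is the dilated one; the clock in the particle's rest frame measures the proper time τ = Δt/γ = 166.7/4.556 μs.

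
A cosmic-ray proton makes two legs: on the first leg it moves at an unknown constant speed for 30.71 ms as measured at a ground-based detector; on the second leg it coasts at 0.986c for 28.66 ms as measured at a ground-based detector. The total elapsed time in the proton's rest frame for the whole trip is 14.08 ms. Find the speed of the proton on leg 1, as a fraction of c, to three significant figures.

Leg 1: speed unknown; τ_1 = 30.71/γ_1.
Leg 2: γ = 1/√(1 − 0.986²) = 1/√0.02780 = 5.997; τ_2 = 28.66/5.997 = 4.779 ms.
Total proper time: τ_1 + 4.779 = 14.08, so τ_1 = 14.08 − 4.779 = 9.301 ms.
γ_1 = 30.71/9.301 = 3.302; β = √(1 − 1/γ²) = √0.9083.

β = 0.953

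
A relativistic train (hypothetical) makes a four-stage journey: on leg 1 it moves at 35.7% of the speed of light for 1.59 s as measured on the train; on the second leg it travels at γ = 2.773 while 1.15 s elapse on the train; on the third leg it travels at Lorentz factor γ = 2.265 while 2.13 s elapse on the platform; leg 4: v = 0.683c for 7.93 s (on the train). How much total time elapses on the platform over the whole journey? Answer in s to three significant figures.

Leg 1: β = 0.357; γ = 1/√(1 − 0.357²) = 1/√0.8726 = 1.071; Δt_1 = 1.071 × 1.59 = 1.702 s.
Leg 2: γ = 2.773; Δt_2 = 2.773 × 1.15 = 3.189 s.
Leg 3: 2.13 s is already measured on the platform.
Leg 4: γ = 1/√(1 − 0.683²) = 1/√0.5335 = 1.369; Δt_4 = 1.369 × 7.93 = 10.86 s.
Total: 1.702 + 3.189 + 2.130 + 10.86 s.

Δt = 17.9 s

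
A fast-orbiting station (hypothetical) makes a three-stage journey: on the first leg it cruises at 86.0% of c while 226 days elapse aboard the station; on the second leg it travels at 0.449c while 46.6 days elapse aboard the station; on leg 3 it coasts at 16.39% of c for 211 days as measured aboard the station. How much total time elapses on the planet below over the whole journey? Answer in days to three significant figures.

Δt = 709 days

Leg 1: β = 0.860; γ = 1/√(1 − 0.860²) = 1/√0.2604 = 1.960; Δt_1 = 1.960 × 226 = 442.9 days.
Leg 2: γ = 1/√(1 − 0.449²) = 1/√0.7984 = 1.119; Δt_2 = 1.119 × 46.6 = 52.15 days.
Leg 3: β = 0.1639; γ = 1/√(1 − 0.1639²) = 1/√0.9731 = 1.014; Δt_3 = 1.014 × 211 = 213.9 days.
Total: 442.9 + 52.15 + 213.9 days.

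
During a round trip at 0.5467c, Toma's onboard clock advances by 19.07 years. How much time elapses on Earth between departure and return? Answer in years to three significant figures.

γ = 1/√(1 − 0.5467²) = 1/√0.7011 = 1.194
Earth-frame duration is the dilated interval: Δt = γτ = 1.194 × 19.07 years.

Δt = 22.8 years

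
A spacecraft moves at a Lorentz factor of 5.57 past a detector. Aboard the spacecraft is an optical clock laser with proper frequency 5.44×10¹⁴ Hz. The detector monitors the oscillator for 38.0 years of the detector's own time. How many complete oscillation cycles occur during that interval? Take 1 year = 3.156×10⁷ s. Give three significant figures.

γ = 5.57
During 38.0 years of lab time, the oscillator's proper time advances by τ = Δt/γ = 38.0/5.570 = 6.822 years = 2.153×10⁸ s.
N = f × τ = 5.44×10¹⁴ × 2.153×10⁸ = 1.171×10²³.

N = 1.17×10²³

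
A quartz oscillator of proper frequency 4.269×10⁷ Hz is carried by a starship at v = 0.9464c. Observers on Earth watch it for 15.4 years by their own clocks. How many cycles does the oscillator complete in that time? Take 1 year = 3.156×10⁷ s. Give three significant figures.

N = 6.70×10¹⁵

γ = 1/√(1 − 0.9464²) = 1/√0.1043 = 3.096
During 15.4 years of lab time, the oscillator's proper time advances by τ = Δt/γ = 15.4/3.096 = 4.974 years = 1.570×10⁸ s.
N = f × τ = 4.269×10⁷ × 1.570×10⁸ = 6.702×10¹⁵.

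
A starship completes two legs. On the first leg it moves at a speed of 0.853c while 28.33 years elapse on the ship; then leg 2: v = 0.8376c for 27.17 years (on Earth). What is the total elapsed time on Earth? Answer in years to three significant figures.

Leg 1: γ = 1/√(1 − 0.853²) = 1/√0.2724 = 1.916; Δt_1 = 1.916 × 28.33 = 54.28 years.
Leg 2: 27.17 years is already measured on Earth.
Total: 54.28 + 27.17 years.

Δt = 81.5 years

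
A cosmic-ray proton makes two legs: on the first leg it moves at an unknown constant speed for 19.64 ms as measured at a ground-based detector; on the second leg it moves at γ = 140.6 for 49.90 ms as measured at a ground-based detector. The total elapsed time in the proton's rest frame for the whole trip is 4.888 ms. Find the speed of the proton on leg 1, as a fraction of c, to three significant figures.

Leg 1: speed unknown; τ_1 = 19.64/γ_1.
Leg 2: γ = 140.6; τ_2 = 49.90/140.6 = 0.3549 ms.
Total proper time: τ_1 + 0.3549 = 4.888, so τ_1 = 4.888 − 0.3549 = 4.533 ms.
γ_1 = 19.64/4.533 = 4.333; β = √(1 − 1/γ²) = √0.9467.

β = 0.973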